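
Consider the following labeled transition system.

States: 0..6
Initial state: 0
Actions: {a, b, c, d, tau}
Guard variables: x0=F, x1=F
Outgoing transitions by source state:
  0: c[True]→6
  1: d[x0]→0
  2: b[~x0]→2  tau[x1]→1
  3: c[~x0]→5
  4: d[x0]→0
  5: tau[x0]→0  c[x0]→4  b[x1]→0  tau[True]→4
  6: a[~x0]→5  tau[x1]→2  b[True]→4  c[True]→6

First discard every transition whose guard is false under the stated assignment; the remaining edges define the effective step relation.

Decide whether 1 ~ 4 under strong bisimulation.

Compute ~ classes (split until stable):
  π0 = {{0,1,2,3,4,5,6}}
  π1 = {{0,3},{1,4},{2},{5},{6}}
  π2 = {{0},{1,4},{2},{3},{5},{6}}
stable after 3 split(s): 6 block(s)
class of 1: {1,4}; class of 4: {1,4}

Answer: BISIMILAR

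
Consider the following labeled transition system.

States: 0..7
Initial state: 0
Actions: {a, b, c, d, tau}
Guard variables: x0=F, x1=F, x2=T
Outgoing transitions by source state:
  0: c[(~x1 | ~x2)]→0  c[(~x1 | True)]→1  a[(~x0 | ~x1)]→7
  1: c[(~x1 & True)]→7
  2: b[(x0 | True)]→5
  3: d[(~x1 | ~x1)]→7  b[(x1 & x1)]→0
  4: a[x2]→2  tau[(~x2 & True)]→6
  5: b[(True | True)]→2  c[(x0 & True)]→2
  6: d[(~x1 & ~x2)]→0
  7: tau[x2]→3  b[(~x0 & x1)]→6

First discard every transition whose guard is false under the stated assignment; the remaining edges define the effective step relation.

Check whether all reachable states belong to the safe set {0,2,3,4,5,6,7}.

Answer: INVARIANT VIOLATED at state 1

Trace:
Allowed set {0,2,3,4,5,6,7}
R = {0,1,3,7}
  0: ✓
  1: VIOLATES
  3: ✓
  7: ✓
witness against invariant: c → 1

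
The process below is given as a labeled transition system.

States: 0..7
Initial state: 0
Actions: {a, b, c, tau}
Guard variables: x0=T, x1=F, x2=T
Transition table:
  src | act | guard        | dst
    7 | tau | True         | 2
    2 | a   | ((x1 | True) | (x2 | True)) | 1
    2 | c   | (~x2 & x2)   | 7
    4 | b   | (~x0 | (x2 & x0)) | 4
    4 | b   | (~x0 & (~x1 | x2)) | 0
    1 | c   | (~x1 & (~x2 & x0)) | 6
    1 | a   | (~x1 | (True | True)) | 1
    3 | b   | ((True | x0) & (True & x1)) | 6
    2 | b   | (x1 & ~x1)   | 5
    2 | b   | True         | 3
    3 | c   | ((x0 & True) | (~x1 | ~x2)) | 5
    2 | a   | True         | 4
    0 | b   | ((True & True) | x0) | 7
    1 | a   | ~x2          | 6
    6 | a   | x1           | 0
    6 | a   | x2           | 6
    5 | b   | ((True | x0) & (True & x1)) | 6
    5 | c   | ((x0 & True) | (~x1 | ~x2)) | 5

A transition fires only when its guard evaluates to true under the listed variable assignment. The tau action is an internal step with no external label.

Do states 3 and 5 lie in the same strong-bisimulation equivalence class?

Compute ~ classes (split until stable):
  π0 = {{0,1,2,3,4,5,6,7}}
  π1 = {{0,4},{1,6},{2},{3,5},{7}}
  π2 = {{0},{1,6},{2},{3,5},{4},{7}}
6 equivalence class(es) (converged in 3)
[3]={3,5}  [5]={3,5}

Answer: BISIMILAR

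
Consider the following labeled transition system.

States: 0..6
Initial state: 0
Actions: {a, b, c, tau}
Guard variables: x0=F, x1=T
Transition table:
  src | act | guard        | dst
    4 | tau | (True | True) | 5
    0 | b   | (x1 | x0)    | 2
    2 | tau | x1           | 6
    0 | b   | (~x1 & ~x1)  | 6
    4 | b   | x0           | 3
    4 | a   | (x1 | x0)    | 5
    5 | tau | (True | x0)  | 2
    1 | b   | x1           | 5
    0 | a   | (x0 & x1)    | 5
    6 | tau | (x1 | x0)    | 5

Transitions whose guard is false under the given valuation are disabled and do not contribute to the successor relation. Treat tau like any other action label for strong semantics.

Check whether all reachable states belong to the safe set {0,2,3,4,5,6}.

Safe = {0,2,3,4,5,6}
R = {0,2,5,6}
  0: safe
  2: safe
  5: safe
  6: safe

Answer: INVARIANT HOLDS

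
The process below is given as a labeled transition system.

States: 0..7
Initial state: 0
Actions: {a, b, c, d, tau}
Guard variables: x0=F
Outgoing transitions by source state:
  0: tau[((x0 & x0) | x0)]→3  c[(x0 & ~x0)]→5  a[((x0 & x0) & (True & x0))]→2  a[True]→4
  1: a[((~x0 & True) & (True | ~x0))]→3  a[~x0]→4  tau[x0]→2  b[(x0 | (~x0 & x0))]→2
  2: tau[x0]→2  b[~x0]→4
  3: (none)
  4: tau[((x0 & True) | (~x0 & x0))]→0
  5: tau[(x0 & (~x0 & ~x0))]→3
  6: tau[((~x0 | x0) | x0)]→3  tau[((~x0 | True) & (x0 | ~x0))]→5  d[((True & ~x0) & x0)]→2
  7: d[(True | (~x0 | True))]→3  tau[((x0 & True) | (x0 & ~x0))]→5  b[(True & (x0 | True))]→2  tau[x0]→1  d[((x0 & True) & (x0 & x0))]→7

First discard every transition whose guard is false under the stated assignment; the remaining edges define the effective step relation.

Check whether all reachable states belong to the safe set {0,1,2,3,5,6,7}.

Answer: INVARIANT VIOLATED at state 4

Trace:
Safe = {0,1,2,3,5,6,7}
R = {0,4}
  0: ok
  4: VIOLATES
reach 4 via a — violates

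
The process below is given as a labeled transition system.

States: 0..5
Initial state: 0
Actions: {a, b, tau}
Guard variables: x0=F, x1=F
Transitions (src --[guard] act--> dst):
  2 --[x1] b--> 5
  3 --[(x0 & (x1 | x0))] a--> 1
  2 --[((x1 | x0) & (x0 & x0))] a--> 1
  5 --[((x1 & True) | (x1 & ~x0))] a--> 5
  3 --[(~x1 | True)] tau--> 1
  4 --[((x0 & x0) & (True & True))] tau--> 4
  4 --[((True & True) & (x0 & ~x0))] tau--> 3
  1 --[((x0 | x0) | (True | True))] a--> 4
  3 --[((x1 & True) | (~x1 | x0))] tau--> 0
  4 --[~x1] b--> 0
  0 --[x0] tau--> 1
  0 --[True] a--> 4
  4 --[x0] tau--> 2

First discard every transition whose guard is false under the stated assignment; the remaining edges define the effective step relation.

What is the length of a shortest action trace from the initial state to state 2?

Layered search for 2:
  L0 = {0}
  L1 = {4}
2 never appears.

Answer: UNREACHABLE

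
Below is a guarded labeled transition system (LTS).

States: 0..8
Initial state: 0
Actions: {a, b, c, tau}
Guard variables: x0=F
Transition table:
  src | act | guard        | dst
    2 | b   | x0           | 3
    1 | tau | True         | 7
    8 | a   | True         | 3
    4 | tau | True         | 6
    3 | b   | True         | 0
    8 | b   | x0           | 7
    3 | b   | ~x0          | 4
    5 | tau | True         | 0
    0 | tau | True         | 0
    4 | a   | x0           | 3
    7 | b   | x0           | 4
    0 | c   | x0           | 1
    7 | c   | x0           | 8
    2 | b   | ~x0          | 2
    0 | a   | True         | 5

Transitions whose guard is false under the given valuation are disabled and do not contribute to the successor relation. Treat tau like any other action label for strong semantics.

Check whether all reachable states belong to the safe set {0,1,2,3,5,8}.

Answer: INVARIANT HOLDS

Working:
Allowed set {0,1,2,3,5,8}
Reachable = {0,5}
  0: ✓
  5: ✓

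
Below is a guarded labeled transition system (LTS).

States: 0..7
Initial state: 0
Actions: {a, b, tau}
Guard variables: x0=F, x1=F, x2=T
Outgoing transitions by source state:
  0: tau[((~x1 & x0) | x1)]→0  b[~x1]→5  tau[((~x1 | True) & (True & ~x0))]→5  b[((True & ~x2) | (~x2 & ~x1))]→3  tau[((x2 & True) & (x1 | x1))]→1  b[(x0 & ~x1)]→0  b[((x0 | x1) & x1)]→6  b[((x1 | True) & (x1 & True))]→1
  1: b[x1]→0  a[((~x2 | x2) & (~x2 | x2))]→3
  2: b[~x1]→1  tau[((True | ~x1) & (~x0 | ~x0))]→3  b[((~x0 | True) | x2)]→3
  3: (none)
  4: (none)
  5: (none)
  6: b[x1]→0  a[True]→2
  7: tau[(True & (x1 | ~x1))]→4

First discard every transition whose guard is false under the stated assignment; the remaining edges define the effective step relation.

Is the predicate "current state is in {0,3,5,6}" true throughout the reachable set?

Safe = {0,3,5,6}
Reach set: {0,5}
  0: ok
  5: ok

Answer: INVARIANT HOLDS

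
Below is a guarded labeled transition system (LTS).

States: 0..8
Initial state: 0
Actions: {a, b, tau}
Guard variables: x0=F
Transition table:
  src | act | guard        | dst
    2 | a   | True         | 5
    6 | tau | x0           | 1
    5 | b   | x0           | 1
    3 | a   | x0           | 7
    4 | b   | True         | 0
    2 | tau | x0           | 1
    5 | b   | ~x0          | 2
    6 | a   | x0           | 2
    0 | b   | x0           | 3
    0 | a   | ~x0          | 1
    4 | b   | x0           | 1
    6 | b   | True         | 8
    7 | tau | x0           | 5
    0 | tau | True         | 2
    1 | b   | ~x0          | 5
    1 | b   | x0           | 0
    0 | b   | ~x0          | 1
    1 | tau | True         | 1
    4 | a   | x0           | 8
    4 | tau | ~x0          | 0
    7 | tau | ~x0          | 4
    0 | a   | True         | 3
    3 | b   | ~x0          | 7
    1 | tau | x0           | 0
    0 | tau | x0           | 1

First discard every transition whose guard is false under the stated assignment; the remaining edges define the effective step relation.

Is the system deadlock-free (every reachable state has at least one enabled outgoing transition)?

Answer: DEADLOCK-FREE

Trace:
Reachable = {0,1,2,3,4,5,7}
  0: a→1  a→3  b→1  tau→2  [4 out]
  1: b→5  tau→1  [2 out]
  2: a→5  [1 out]
  3: b→7  [1 out]
  4: b→0  tau→0  [2 out]
  5: b→2  [1 out]
  7: tau→4  [1 out]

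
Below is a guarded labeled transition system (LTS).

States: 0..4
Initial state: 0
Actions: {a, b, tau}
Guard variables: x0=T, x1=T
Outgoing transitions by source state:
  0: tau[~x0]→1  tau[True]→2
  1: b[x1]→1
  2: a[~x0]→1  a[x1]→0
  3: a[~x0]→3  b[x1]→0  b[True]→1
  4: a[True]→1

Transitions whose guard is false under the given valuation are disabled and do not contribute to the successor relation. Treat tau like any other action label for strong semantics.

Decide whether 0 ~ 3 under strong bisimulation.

Answer: NOT BISIMILAR

Working:
Refine partition for ~:
  round 0: {{0,1,2,3,4}}
  round 1: {{0},{1,3},{2,4}}
  round 2: {{0},{1},{2},{3},{4}}
Fixed point at round 3; 5 class(es).
[0]={0}  [3]={3}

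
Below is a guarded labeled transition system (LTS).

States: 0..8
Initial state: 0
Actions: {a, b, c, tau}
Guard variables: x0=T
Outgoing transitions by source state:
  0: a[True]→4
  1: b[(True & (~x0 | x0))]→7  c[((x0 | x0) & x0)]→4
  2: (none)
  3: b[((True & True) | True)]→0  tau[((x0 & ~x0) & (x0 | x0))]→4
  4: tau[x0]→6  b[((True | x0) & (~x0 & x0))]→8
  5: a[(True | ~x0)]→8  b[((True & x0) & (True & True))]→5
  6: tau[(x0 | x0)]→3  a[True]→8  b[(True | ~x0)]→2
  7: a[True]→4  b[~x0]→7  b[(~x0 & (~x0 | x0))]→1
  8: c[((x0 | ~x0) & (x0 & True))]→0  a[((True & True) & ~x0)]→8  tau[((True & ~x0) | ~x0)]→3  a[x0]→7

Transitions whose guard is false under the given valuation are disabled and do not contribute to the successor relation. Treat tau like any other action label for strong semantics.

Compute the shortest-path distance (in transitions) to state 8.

Answer: 3

Analysis:
BFS to 8:
  depth 0: {0}
  depth 1: {4}
  depth 2: {6}
  depth 3: {2,3,8}
depth(8)=3, e.g. a·tau·a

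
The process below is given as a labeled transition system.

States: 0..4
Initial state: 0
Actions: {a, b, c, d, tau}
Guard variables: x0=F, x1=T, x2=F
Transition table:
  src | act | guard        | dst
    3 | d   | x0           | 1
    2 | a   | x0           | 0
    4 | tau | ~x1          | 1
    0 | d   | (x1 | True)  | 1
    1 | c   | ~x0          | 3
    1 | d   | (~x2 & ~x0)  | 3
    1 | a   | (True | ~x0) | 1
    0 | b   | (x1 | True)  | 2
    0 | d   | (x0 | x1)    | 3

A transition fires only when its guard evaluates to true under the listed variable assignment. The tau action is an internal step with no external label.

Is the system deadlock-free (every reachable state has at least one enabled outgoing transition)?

R = {0,1,2,3}
  0: b→2  d→1  d→3  [deg 3]
  1: a→1  c→3  d→3  [deg 3]
  2: ∅  [deadlock]
  3: ∅  [deadlock]
Path to 2: b

Answer: DEADLOCK at state 2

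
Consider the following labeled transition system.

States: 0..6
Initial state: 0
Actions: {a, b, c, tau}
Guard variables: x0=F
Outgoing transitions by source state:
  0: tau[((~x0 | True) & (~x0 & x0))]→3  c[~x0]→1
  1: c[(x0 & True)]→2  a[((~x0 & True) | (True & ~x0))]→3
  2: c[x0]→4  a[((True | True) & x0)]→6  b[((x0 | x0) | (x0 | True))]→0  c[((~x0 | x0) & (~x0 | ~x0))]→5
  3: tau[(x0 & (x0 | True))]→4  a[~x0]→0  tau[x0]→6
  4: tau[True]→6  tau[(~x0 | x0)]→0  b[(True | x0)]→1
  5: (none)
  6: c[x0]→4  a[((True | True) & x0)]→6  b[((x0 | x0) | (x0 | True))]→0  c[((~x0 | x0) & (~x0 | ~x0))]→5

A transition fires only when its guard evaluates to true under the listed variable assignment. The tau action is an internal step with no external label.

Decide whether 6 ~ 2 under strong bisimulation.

Answer: BISIMILAR

Trace:
Compute ~ classes (split until stable):
  P[0] = {{0,1,2,3,4,5,6}}
  P[1] = {{0},{1,3},{2,6},{4},{5}}
  P[2] = {{0},{1},{2,6},{3},{4},{5}}
Fixed point at round 3; 6 class(es).
[6]={2,6}  [2]={2,6}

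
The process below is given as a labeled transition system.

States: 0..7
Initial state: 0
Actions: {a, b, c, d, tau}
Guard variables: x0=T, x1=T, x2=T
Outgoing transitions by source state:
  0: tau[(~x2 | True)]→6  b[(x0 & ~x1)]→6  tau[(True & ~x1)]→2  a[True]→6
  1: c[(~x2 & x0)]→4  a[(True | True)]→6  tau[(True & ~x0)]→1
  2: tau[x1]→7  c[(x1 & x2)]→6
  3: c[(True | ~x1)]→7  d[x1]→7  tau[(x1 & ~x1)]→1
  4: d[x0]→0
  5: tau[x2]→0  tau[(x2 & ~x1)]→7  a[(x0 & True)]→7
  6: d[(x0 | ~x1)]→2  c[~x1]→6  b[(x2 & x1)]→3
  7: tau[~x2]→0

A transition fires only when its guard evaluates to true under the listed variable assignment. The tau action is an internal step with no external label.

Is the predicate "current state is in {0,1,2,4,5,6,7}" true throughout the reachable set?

Allowed set {0,1,2,4,5,6,7}
Reachable = {0,2,3,6,7}
  0: safe
  2: safe
  3: VIOLATES
  6: safe
  7: safe
counterexample path to 3: tau·b

Answer: INVARIANT VIOLATED at state 3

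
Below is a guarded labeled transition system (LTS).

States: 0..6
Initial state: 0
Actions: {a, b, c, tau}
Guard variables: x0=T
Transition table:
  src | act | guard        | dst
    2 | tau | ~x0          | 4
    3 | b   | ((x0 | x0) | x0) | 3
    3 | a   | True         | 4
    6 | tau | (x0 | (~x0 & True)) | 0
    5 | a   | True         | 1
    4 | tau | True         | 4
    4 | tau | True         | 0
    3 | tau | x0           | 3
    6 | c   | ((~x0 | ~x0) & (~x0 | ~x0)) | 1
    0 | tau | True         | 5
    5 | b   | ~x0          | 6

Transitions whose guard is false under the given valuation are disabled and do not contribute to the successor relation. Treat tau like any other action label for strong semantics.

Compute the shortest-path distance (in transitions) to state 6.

BFS to 6:
  Layer 0: {0}
  Layer 1: {5}
  Layer 2: {1}
6 never appears.

Answer: UNREACHABLE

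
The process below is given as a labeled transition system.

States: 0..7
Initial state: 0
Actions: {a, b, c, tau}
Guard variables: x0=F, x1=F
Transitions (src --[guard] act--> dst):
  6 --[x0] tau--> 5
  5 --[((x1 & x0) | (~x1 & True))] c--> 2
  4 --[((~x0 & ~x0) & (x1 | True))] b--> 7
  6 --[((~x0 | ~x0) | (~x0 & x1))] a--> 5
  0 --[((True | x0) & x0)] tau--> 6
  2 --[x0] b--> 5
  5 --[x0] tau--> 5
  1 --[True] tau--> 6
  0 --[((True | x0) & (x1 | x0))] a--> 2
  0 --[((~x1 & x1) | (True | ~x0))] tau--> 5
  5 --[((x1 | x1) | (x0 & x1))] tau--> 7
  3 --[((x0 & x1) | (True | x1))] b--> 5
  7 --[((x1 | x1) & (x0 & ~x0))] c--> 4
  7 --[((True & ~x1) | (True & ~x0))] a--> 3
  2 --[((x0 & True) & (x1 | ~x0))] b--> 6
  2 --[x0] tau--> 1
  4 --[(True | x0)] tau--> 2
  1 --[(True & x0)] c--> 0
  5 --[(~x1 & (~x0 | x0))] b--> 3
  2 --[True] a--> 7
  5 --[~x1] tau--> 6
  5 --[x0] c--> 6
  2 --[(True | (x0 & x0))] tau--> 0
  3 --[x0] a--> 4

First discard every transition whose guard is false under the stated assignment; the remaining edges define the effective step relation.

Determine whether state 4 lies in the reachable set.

Answer: UNREACHABLE

Trace:
After dropping false guards: 12 live edges.
depth 0: {0}
depth 1: {5}  cumulative {0,5}
depth 2: {2,3,6}  cumulative {0,2,3,5,6}
depth 3: {7}  cumulative {0,2,3,5,6,7}
Reachable = {0,2,3,5,6,7}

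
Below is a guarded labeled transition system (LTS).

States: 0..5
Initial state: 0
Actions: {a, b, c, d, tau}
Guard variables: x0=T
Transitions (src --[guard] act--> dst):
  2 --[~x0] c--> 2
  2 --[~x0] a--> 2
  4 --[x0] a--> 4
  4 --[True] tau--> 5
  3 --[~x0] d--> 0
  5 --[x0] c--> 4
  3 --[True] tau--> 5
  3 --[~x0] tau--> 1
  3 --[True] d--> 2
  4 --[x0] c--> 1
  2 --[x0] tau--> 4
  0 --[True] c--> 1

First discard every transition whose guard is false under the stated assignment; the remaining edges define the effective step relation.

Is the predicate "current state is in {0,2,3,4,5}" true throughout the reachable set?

Allowed set {0,2,3,4,5}
Reachable = {0,1}
  0: ok
  1: outside
witness against invariant: c → 1

Answer: INVARIANT VIOLATED at state 1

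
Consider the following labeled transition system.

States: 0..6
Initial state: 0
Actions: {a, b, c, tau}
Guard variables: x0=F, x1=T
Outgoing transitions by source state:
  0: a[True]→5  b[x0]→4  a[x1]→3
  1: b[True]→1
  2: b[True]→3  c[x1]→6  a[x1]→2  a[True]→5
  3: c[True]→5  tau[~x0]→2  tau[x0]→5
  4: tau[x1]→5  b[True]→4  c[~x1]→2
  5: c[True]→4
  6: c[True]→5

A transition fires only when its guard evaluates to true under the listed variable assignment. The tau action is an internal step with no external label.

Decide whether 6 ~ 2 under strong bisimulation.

Bisimulation quotient by refinement:
  P[0] = {{0,1,2,3,4,5,6}}
  P[1] = {{0},{1},{2},{3},{4},{5,6}}
  P[2] = {{0},{1},{2},{3},{4},{5},{6}}
7 equivalence class(es) (converged in 3)
6∈{6}, 2∈{2}

Answer: NOT BISIMILAR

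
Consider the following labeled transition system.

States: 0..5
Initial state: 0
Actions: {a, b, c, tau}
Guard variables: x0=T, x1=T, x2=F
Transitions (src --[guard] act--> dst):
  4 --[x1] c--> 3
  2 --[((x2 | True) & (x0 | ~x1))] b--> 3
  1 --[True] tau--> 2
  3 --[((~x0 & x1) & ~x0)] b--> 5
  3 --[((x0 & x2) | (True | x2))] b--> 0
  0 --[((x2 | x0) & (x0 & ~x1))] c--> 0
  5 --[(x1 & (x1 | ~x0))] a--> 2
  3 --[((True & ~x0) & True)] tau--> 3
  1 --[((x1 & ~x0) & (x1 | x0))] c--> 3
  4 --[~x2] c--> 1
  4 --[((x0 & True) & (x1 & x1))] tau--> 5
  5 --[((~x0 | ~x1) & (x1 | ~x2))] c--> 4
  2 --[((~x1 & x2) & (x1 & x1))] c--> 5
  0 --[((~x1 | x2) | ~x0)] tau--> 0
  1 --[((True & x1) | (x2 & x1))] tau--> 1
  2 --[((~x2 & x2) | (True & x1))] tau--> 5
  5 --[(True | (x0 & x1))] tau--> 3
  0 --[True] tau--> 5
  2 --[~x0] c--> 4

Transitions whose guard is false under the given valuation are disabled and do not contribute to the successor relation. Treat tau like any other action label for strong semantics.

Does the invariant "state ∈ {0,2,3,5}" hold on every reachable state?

Safe = {0,2,3,5}
R = {0,2,3,5}
  0: ok
  2: ok
  3: ok
  5: ok

Answer: INVARIANT HOLDS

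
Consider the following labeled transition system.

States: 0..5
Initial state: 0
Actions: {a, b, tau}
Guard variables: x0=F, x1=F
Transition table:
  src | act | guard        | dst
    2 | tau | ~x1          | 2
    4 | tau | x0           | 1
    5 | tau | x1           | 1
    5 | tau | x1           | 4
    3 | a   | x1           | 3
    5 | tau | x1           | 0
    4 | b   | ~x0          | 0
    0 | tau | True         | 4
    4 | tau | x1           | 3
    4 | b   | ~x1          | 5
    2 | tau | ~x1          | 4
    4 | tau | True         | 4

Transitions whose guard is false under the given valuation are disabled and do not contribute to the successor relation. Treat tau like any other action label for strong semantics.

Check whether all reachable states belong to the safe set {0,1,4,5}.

Safe = {0,1,4,5}
Reachable = {0,4,5}
  0: safe
  4: safe
  5: safe

Answer: INVARIANT HOLDS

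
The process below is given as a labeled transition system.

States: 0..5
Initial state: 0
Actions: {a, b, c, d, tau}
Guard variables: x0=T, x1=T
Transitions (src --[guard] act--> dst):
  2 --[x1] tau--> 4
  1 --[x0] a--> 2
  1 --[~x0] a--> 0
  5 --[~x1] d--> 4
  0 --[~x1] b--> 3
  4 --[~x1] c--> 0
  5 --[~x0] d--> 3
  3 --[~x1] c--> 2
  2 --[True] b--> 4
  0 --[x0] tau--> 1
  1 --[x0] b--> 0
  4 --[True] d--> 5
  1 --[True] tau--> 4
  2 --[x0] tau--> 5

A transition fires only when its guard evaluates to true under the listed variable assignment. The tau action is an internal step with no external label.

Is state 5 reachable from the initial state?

Answer: REACHABLE

Working:
8 transition(s) survive guard evaluation.
Layer 0: {0}
Layer 1: {1}  total {0,1}
Layer 2: {2,4}  total {0,1,2,4}
Layer 3: {5}  total {0,1,2,4,5}
Reachable = {0,1,2,4,5}
trace reaching 5: tau·a·tau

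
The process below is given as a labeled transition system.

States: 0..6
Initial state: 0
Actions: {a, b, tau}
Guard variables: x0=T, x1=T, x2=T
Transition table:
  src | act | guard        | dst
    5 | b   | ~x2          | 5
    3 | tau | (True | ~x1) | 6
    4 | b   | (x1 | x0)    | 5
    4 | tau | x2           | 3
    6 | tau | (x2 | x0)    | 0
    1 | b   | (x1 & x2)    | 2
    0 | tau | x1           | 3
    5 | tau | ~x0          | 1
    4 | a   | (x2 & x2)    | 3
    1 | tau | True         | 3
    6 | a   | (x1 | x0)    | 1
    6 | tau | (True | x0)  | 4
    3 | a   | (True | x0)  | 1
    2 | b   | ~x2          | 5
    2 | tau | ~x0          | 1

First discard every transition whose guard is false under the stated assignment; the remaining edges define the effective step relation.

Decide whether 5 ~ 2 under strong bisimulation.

Answer: BISIMILAR

Working:
Refine partition for ~:
  round 0: {{0,1,2,3,4,5,6}}
  round 1: {{0},{1},{2,5},{3,6},{4}}
  round 2: {{0},{1},{2,5},{3},{4},{6}}
6 equivalence class(es) (converged in 3)
5∈{2,5}, 2∈{2,5}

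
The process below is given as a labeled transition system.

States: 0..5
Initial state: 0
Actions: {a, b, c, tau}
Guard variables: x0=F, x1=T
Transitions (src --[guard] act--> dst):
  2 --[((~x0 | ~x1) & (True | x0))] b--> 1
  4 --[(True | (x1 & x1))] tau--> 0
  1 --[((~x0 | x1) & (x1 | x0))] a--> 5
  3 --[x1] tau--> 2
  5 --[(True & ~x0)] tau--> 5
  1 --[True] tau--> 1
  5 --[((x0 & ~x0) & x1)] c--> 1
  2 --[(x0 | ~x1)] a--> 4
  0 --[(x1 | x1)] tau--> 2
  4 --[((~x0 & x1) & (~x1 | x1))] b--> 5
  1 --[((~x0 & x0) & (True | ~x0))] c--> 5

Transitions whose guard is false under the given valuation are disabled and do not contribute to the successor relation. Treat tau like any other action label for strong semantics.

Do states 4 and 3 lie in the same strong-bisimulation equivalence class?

Refine partition for ~:
  π0 = {{0,1,2,3,4,5}}
  π1 = {{0,3,5},{1},{2},{4}}
  π2 = {{0,3},{1},{2},{4},{5}}
5 equivalence class(es) (converged in 3)
[4]={4}  [3]={0,3}

Answer: NOT BISIMILAR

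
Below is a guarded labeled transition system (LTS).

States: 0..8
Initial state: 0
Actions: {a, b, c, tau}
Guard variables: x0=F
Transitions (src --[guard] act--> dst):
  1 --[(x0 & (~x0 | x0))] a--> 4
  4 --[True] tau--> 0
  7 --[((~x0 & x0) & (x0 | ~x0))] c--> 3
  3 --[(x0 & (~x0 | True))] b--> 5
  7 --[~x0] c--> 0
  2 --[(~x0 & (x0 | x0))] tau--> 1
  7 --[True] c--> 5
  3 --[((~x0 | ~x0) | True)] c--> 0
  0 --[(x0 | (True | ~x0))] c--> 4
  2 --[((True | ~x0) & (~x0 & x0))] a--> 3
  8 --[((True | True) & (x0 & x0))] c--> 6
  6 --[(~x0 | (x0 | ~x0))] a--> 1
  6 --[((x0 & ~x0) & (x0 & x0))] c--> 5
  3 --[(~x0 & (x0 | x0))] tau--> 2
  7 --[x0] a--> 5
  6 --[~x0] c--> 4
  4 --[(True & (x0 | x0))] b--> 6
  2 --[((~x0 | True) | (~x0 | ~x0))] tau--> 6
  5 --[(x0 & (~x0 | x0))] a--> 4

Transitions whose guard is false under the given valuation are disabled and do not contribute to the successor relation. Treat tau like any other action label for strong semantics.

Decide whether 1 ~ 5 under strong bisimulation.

Bisimulation quotient by refinement:
  P[0] = {{0,1,2,3,4,5,6,7,8}}
  P[1] = {{0,3,7},{1,5,8},{2,4},{6}}
  P[2] = {{0},{1,5,8},{2},{3},{4},{6},{7}}
Fixed point at round 3; 7 class(es).
class of 1: {1,5,8}; class of 5: {1,5,8}

Answer: BISIMILAR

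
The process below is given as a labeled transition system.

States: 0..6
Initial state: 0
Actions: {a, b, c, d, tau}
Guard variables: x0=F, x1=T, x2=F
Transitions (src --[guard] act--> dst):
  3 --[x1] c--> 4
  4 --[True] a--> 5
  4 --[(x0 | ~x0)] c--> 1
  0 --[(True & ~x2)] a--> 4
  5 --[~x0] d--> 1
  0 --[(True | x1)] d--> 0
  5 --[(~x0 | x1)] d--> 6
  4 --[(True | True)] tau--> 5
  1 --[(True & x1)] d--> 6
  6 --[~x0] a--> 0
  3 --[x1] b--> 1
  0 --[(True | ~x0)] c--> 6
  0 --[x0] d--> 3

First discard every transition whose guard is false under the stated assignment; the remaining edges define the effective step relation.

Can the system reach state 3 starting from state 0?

Answer: UNREACHABLE

Analysis:
Guard filter leaves 12 enabled edge(s).
Layer 0: {0}
Layer 1: {4,6}  now seen {0,4,6}
Layer 2: {1,5}  now seen {0,1,4,5,6}
Reach set: {0,1,4,5,6}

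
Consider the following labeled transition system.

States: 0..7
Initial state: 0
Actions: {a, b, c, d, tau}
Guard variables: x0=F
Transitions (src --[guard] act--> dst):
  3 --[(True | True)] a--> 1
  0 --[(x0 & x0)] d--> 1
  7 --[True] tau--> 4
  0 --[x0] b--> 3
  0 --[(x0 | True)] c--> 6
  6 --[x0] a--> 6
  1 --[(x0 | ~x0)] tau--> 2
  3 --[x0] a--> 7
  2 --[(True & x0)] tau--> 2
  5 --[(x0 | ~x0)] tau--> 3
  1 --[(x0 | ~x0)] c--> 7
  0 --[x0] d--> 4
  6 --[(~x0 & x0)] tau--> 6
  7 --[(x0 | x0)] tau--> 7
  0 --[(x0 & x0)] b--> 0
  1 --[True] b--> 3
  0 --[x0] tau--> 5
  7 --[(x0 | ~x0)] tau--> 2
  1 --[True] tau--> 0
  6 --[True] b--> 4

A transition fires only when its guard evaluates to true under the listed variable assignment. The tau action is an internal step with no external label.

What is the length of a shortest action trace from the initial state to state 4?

BFS to 4:
  L0 = {0}
  L1 = {6}
  L2 = {4}
depth(4)=2, e.g. c·b

Answer: 2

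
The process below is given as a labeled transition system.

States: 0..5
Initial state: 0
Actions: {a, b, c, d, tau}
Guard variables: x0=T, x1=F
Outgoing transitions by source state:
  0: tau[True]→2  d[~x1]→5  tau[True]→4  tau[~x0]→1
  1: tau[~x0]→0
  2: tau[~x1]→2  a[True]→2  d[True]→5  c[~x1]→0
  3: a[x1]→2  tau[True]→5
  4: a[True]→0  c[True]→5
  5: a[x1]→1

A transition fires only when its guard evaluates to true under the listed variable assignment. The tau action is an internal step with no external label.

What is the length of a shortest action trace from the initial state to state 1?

Answer: UNREACHABLE

Working:
BFS to 1:
  depth 0: {0}
  depth 1: {2,4,5}
1 never appears.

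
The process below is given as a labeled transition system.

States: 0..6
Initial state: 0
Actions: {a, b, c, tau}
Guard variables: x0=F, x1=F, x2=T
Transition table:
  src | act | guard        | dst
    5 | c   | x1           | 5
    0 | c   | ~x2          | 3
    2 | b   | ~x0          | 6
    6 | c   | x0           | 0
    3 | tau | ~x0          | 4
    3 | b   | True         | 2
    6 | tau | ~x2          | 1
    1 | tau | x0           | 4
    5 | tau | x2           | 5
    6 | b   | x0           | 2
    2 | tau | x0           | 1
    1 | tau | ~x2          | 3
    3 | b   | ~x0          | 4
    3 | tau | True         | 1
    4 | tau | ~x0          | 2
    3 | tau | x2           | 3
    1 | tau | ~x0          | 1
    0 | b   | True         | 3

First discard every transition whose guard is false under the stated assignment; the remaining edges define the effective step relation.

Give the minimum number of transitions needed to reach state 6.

Layered search for 6:
  Layer 0: {0}
  Layer 1: {3}
  Layer 2: {1,2,4}
  Layer 3: {6}
6 enters at depth 3; path b·b·b

Answer: 3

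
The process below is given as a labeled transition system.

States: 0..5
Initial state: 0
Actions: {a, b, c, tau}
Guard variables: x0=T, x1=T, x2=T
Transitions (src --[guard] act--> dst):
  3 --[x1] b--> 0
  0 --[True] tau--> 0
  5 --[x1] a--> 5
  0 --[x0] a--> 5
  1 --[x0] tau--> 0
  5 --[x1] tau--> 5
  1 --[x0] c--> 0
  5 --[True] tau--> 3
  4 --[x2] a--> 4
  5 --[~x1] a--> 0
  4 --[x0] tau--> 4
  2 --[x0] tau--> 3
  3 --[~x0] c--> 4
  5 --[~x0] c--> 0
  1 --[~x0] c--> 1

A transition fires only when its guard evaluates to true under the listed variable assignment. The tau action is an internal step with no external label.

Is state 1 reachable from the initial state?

11 transition(s) survive guard evaluation.
Layer 0: {0}
Layer 1: {5}  cumulative {0,5}
Layer 2: {3}  cumulative {0,3,5}
Reach set: {0,3,5}

Answer: UNREACHABLE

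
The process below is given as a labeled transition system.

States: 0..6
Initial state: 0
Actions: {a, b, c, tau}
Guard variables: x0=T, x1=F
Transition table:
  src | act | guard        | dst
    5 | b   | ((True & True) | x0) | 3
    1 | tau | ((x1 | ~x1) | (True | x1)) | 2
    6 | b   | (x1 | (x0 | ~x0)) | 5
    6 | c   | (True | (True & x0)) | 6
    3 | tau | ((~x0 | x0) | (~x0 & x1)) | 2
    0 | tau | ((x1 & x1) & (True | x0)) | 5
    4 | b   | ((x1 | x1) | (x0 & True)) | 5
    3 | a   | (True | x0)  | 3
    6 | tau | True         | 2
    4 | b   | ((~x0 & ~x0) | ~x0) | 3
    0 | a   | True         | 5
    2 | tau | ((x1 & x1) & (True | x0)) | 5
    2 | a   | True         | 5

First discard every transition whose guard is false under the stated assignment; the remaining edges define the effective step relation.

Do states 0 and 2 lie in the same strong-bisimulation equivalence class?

Compute ~ classes (split until stable):
  π0 = {{0,1,2,3,4,5,6}}
  π1 = {{0,2},{1},{3},{4,5},{6}}
  π2 = {{0,2},{1},{3},{4},{5},{6}}
6 equivalence class(es) (converged in 3)
0∈{0,2}, 2∈{0,2}

Answer: BISIMILAR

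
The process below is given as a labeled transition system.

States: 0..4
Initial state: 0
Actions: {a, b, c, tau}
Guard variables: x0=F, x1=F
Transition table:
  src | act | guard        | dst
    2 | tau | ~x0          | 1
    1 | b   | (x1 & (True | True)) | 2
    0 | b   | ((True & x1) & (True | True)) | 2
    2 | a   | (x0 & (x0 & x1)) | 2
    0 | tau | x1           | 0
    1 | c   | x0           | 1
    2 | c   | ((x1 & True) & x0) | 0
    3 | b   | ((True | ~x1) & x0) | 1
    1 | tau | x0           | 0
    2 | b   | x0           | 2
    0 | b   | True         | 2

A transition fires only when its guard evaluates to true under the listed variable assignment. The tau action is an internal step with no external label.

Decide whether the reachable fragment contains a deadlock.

Answer: DEADLOCK at state 1

Working:
Reachable = {0,1,2}
  0: b→2  [1 exit(s)]
  1: ∅  [STUCK]
  2: tau→1  [1 exit(s)]
witness 1: b·tau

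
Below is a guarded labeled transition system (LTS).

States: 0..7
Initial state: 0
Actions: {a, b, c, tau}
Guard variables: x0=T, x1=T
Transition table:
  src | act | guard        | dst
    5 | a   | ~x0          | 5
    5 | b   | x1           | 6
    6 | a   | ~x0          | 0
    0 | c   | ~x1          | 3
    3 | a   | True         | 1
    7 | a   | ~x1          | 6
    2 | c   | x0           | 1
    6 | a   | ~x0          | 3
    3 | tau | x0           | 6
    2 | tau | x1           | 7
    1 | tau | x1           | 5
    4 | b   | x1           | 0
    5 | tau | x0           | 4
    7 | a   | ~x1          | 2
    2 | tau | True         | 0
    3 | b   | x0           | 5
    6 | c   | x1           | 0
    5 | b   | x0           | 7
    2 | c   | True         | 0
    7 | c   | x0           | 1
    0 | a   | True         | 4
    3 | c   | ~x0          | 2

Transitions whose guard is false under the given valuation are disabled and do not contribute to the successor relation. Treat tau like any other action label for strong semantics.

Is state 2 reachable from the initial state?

15 transition(s) survive guard evaluation.
Layer 0: {0}
Layer 1: {4}  total {0,4}
Reach set: {0,4}

Answer: UNREACHABLE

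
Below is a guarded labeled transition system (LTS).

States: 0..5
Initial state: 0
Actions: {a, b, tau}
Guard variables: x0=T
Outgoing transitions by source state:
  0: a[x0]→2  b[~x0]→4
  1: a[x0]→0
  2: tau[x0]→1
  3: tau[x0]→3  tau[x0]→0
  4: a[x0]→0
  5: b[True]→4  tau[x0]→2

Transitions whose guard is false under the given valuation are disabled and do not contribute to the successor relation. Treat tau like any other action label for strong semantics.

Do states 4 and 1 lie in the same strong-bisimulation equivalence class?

Bisimulation quotient by refinement:
  P[0] = {{0,1,2,3,4,5}}
  P[1] = {{0,1,4},{2,3},{5}}
  P[2] = {{0},{1,4},{2},{3},{5}}
Fixed point at round 3; 5 class(es).
[4]={1,4}  [1]={1,4}

Answer: BISIMILAR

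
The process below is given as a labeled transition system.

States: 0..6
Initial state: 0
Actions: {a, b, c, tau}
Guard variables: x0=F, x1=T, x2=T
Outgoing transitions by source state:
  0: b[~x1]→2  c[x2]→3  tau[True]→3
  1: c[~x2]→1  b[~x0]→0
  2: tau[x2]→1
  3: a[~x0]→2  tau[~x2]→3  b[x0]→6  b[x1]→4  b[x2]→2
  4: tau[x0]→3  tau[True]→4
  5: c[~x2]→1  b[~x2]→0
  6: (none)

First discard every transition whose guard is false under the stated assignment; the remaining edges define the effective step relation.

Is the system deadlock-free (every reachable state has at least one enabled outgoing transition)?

Reachable = {0,1,2,3,4}
  0: c→3  tau→3  [2 out]
  1: b→0  [1 out]
  2: tau→1  [1 out]
  3: a→2  b→2  b→4  [3 out]
  4: tau→4  [1 out]

Answer: DEADLOCK-FREE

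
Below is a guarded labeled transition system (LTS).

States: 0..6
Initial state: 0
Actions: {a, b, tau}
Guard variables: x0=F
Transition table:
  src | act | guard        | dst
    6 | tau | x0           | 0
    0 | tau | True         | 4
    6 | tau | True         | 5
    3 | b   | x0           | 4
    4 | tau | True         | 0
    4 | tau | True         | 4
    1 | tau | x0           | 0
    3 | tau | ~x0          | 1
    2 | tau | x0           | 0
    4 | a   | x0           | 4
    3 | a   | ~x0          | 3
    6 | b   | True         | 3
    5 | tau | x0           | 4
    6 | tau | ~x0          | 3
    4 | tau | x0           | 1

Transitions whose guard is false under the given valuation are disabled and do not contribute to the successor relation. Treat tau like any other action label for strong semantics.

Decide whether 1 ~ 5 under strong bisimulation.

Refine partition for ~:
  P[0] = {{0,1,2,3,4,5,6}}
  P[1] = {{0,4},{1,2,5},{3},{6}}
4 equivalence class(es) (converged in 2)
class of 1: {1,2,5}; class of 5: {1,2,5}

Answer: BISIMILAR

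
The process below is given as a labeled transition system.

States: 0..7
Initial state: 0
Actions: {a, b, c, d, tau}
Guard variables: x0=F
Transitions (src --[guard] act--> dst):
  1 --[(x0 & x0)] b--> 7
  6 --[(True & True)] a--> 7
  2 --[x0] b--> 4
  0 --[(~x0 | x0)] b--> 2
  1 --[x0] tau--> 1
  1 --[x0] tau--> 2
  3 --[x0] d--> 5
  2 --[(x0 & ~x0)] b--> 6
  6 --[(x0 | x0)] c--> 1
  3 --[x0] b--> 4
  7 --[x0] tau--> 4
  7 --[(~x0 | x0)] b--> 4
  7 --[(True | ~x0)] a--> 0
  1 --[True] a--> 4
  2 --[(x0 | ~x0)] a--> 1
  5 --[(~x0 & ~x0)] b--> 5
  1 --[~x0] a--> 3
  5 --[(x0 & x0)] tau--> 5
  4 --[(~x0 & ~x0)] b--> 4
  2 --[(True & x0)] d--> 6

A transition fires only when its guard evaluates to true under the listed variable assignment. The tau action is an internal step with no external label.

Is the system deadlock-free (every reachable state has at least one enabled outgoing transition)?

Reachable = {0,1,2,3,4}
  0: b→2  [1 out]
  1: a→3  a→4  [2 out]
  2: a→1  [1 out]
  3: ∅  [STUCK]
  4: b→4  [1 out]
trace reaching 3: b·a·a

Answer: DEADLOCK at state 3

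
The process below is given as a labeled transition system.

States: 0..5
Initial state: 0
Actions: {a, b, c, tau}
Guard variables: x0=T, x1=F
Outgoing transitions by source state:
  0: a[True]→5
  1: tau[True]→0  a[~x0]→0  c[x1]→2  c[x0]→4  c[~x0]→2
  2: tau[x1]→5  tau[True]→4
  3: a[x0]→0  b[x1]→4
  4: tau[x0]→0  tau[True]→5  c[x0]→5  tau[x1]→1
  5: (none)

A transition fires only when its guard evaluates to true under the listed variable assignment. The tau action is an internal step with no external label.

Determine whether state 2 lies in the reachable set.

After dropping false guards: 8 live edges.
depth 0: {0}
depth 1: {5}  total {0,5}
Reach set: {0,5}

Answer: UNREACHABLE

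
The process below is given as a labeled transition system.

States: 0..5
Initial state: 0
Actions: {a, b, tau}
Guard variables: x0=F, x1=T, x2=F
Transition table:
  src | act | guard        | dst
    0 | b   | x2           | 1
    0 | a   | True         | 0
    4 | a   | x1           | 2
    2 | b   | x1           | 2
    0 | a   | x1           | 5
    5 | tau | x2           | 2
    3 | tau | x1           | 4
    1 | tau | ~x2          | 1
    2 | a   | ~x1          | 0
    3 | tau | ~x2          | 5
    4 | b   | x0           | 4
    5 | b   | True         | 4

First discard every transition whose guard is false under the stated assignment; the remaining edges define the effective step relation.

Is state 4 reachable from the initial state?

Answer: REACHABLE

Trace:
Guard filter leaves 8 enabled edge(s).
depth 0: {0}
depth 1: {5}  now seen {0,5}
depth 2: {4}  now seen {0,4,5}
depth 3: {2}  now seen {0,2,4,5}
Reachable = {0,2,4,5}
Path to 4: a·b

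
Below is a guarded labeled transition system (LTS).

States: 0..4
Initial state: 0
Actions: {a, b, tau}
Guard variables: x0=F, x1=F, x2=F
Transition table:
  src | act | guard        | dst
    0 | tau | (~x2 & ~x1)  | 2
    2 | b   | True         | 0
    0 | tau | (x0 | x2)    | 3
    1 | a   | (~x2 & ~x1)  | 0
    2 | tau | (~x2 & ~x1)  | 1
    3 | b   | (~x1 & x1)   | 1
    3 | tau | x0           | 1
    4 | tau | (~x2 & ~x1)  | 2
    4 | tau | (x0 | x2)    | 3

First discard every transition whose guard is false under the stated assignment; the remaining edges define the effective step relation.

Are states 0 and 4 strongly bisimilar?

Compute ~ classes (split until stable):
  round 0: {{0,1,2,3,4}}
  round 1: {{0,4},{1},{2},{3}}
stable after 2 split(s): 4 block(s)
class of 0: {0,4}; class of 4: {0,4}

Answer: BISIMILAR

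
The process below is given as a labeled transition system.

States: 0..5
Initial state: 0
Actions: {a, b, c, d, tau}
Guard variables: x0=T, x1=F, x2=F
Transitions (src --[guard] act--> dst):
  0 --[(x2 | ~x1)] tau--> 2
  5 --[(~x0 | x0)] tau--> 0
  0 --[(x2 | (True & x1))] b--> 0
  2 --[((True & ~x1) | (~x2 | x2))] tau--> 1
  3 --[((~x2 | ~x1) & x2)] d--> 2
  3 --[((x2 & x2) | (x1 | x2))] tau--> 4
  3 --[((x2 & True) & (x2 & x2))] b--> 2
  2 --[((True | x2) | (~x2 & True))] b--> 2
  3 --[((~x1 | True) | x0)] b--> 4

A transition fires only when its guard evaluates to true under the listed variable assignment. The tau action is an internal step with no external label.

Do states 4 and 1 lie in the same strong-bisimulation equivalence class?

Compute ~ classes (split until stable):
  π0 = {{0,1,2,3,4,5}}
  π1 = {{0,5},{1,4},{2},{3}}
  π2 = {{0},{1,4},{2},{3},{5}}
Fixed point at round 3; 5 class(es).
class of 4: {1,4}; class of 1: {1,4}

Answer: BISIMILAR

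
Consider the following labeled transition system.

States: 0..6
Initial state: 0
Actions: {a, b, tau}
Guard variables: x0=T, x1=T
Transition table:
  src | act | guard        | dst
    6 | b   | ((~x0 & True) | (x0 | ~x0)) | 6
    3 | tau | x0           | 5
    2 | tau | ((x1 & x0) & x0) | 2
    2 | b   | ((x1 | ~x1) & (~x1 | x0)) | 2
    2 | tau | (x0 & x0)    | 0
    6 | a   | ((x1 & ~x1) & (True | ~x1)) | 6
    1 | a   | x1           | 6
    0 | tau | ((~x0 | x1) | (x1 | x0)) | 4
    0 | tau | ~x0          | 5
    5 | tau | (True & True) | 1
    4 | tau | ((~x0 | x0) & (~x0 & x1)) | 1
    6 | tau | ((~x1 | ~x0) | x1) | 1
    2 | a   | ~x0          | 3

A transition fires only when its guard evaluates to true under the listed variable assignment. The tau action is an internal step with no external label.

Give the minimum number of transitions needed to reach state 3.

Answer: UNREACHABLE

Analysis:
Breadth-first toward 3:
  Layer 0: {0}
  Layer 1: {4}
3 never appears.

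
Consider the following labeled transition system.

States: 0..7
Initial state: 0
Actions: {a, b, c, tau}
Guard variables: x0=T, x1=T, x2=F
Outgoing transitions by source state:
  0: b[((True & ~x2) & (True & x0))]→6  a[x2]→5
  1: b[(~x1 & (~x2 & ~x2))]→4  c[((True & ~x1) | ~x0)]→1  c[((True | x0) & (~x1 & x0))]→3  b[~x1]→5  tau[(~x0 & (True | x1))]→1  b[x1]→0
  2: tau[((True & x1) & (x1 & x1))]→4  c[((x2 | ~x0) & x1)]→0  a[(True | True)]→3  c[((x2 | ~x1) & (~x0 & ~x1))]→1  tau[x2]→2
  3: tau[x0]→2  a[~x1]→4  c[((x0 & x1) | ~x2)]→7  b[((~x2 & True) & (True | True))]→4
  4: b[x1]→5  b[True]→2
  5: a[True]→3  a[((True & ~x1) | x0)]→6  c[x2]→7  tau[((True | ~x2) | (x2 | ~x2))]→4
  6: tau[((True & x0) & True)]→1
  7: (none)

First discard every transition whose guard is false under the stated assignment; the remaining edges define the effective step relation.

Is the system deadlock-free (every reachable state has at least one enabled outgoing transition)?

Answer: DEADLOCK-FREE

Working:
Reachable = {0,1,6}
  0: b→6  [1 exit(s)]
  1: b→0  [1 exit(s)]
  6: tau→1  [1 exit(s)]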